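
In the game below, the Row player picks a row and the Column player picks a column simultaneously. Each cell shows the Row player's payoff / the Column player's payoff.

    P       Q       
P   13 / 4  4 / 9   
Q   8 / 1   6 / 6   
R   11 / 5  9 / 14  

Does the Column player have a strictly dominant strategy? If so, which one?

A strategy is strictly dominant if it gives the Column player a strictly higher payoff than every other strategy, against every choice by the opponent.
Q strictly dominates: vs P: 9 > 4; vs Q: 6 > 1; vs R: 14 > 5.

Q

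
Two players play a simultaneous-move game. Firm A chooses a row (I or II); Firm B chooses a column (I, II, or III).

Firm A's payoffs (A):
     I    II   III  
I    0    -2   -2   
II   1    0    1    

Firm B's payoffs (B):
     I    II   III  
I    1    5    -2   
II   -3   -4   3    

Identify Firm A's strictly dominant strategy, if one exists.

A strategy is strictly dominant if it gives Firm A a strictly higher payoff than every other strategy, against every choice by the opponent.
II strictly dominates: vs I: 1 > 0; vs II: 0 > -2; vs III: 1 > -2.

II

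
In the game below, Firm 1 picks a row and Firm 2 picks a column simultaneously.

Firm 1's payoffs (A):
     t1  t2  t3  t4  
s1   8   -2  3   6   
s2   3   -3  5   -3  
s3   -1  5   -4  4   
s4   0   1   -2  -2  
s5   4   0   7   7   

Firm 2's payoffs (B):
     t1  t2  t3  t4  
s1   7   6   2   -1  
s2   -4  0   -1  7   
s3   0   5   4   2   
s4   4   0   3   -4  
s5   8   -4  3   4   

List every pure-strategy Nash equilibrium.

(s1, t1) and (s3, t2)

Check mutual best responses: a cell is a NE iff neither player can gain by unilaterally deviating.
Firm 1's best responses — vs t1: s1 (payoff 8); vs t2: s3 (payoff 5); vs t3: s5 (payoff 7); vs t4: s5 (payoff 7).
Firm 2's best responses — vs s1: t1 (payoff 7); vs s2: t4 (payoff 7); vs s3: t2 (payoff 5); vs s4: t1 (payoff 4); vs s5: t1 (payoff 8).
Mutual best responses occur at (s1, t1) and (s3, t2); at each, neither player gains by switching.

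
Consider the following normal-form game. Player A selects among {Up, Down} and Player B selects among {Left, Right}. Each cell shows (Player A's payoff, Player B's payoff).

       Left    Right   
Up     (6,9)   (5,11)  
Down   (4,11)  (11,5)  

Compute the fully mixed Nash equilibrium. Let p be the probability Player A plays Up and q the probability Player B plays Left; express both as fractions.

In a mixed NE each player is indifferent between their pure strategies, so the opponent's mix sets the indifference.
Player B indifferent between Left and Right: p·9 + (1−p)·11 = p·11 + (1−p)·5 ⟹ 11 + (-2)p = 5 + 6p ⟹ p = 3/4.
Player A indifferent between Up and Down: q·6 + (1−q)·5 = q·4 + (1−q)·11 ⟹ 5 + 1q = 11 + (-7)q ⟹ q = 3/4.

p = 3/4, q = 3/4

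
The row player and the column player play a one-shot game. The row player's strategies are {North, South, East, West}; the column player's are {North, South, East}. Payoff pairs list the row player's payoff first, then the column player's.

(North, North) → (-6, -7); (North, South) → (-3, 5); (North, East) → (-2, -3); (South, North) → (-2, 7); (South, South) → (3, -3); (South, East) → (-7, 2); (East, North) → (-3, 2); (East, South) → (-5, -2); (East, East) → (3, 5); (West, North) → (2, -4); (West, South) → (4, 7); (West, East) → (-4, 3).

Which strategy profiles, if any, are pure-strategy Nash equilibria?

(East, East) and (West, South)

Check mutual best responses: a cell is a NE iff neither player can gain by unilaterally deviating.
The row player's best responses — vs North: West (payoff 2); vs South: West (payoff 4); vs East: East (payoff 3).
The column player's best responses — vs North: South (payoff 5); vs South: North (payoff 7); vs East: East (payoff 5); vs West: South (payoff 7).
Mutual best responses occur at (East, East) and (West, South); at each, neither player gains by switching.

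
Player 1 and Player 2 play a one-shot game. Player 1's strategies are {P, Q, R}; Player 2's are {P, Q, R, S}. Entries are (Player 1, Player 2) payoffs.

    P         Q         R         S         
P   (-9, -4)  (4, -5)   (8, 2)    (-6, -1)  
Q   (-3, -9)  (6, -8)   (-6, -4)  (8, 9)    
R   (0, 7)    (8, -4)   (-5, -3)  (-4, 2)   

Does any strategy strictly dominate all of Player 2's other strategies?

A strategy is strictly dominant if it gives Player 2 a strictly higher payoff than every other strategy, against every choice by the opponent.
P is not dominant: against P, R gives 2 > -4.
Q is not dominant: against P, P gives -4 > -5.
R is not dominant: against Q, S gives 9 > -4.
S is not dominant: against P, R gives 2 > -1.
No single strategy is best against every opponent action.

None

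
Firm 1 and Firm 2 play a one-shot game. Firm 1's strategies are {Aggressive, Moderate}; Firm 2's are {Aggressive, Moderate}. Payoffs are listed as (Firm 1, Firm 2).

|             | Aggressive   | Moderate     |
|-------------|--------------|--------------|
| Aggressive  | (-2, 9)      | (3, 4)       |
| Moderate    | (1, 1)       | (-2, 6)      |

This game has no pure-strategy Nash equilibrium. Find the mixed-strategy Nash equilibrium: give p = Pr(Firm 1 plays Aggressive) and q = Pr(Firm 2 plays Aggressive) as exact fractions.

Each player's mixing probability is pinned down by making the *other* player indifferent.
Firm 2 indifferent between Aggressive and Moderate: p·9 + (1−p)·1 = p·4 + (1−p)·6 ⟹ 1 + 8p = 6 + (-2)p ⟹ p = 1/2.
Firm 1 indifferent between Aggressive and Moderate: q·(-2) + (1−q)·3 = q·1 + (1−q)·(-2) ⟹ 3 + (-5)q = (-2) + 3q ⟹ q = 5/8.

p = 1/2, q = 5/8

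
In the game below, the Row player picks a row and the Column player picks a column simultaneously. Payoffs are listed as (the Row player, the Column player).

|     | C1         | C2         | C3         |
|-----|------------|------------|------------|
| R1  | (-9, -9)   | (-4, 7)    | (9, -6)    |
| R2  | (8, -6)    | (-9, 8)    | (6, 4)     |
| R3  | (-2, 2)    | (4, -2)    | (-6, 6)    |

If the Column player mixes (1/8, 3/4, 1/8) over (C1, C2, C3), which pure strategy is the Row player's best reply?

R3

The Row player's best reply maximizes expected payoff against the mix.
R1: (1/8)·(-9) + (3/4)·(-4) + (1/8)·9 = -3
R2: (1/8)·8 + (3/4)·(-9) + (1/8)·6 = -5
R3: (1/8)·(-2) + (3/4)·4 + (1/8)·(-6) = 2
Highest expected payoff is 2, from R3.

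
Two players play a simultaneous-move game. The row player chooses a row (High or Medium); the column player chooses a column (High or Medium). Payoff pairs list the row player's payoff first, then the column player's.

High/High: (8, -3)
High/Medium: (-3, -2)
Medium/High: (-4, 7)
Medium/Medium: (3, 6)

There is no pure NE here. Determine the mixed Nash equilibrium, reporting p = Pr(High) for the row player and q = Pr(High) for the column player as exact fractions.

p = 1/2, q = 1/3

In a mixed NE each player is indifferent between their pure strategies, so the opponent's mix sets the indifference.
The column player indifferent between High and Medium: p·(-3) + (1−p)·7 = p·(-2) + (1−p)·6 ⟹ 7 + (-10)p = 6 + (-8)p ⟹ p = 1/2.
The row player indifferent between High and Medium: q·8 + (1−q)·(-3) = q·(-4) + (1−q)·3 ⟹ (-3) + 11q = 3 + (-7)q ⟹ q = 1/3.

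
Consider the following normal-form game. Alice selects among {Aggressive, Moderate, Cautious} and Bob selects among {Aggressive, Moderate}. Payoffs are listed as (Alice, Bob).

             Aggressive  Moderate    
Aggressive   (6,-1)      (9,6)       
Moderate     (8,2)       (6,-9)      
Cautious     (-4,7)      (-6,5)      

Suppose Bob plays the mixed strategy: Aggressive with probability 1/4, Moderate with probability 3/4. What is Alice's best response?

Compute Alice's expected payoff from each pure strategy against the given mix.
Aggressive: (1/4)·6 + (3/4)·9 = 33/4
Moderate: (1/4)·8 + (3/4)·6 = 13/2
Cautious: (1/4)·(-4) + (3/4)·(-6) = -11/2
Highest expected payoff is 33/4, from Aggressive.

Aggressive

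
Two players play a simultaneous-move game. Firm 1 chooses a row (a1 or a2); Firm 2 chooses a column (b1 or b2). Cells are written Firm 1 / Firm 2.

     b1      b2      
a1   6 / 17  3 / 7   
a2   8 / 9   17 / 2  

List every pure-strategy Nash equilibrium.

(a2, b1)

Find each player's best response to every opponent strategy; NE are the intersections.
Firm 1's best responses — vs b1: a2 (payoff 8); vs b2: a2 (payoff 17).
Firm 2's best responses — vs a1: b1 (payoff 17); vs a2: b1 (payoff 9).
The only mutual best response is (a2, b1); neither player gains by switching there.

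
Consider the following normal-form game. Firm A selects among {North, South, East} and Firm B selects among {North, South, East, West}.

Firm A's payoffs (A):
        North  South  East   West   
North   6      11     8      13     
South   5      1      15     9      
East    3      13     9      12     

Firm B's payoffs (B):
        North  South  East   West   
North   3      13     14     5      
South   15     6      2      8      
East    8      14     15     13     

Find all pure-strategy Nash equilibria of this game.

No pure-strategy Nash equilibrium

A profile is a Nash equilibrium when each player is best-responding to the other.
Firm A's best responses — vs North: North (payoff 6); vs South: East (payoff 13); vs East: South (payoff 15); vs West: North (payoff 13).
Firm B's best responses — vs North: East (payoff 14); vs South: North (payoff 15); vs East: East (payoff 15).
No cell has both players best-responding. For instance, Firm A's best reply to South is East, but against East Firm B prefers East over South.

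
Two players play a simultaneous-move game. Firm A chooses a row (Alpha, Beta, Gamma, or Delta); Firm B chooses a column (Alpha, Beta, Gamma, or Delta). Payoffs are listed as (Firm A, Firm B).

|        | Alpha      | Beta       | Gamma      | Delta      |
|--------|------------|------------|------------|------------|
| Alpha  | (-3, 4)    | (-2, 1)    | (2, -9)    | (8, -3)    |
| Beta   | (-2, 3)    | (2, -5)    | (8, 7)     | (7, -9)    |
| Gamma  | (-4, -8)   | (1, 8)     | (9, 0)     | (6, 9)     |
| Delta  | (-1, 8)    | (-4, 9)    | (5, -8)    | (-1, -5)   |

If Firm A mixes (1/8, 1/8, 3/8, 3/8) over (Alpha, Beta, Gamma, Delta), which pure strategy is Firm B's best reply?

Beta

Firm B's best reply maximizes expected payoff against the mix.
Alpha: (1/8)·4 + (1/8)·3 + (3/8)·(-8) + (3/8)·8 = 7/8
Beta: (1/8)·1 + (1/8)·(-5) + (3/8)·8 + (3/8)·9 = 47/8
Gamma: (1/8)·(-9) + (1/8)·7 + (3/8)·0 + (3/8)·(-8) = -13/4
Delta: (1/8)·(-3) + (1/8)·(-9) + (3/8)·9 + (3/8)·(-5) = 0
Highest expected payoff is 47/8, from Beta.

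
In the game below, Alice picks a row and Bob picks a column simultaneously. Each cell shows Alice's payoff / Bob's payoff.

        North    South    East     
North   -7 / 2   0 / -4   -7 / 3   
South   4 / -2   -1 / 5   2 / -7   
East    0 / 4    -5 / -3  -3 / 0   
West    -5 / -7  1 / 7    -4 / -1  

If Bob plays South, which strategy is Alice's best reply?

West

With Bob fixed at South, Alice's payoffs are: North → 0, South → -1, East → -5, West → 1.
The maximum is 1, achieved by West.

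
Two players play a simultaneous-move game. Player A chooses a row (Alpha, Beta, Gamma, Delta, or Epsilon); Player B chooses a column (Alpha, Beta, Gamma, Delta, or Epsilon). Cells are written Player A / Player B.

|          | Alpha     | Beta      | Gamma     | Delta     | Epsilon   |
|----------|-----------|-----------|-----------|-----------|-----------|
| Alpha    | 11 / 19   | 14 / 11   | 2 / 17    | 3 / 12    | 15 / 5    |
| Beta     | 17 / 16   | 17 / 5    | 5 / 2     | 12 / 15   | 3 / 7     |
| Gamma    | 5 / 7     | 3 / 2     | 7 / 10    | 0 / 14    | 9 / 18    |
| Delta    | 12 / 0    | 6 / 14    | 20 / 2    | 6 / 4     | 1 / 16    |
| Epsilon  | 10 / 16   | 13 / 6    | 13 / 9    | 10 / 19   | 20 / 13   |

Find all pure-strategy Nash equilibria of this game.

A profile is a Nash equilibrium when each player is best-responding to the other.
Player A's best responses — vs Alpha: Beta (payoff 17); vs Beta: Beta (payoff 17); vs Gamma: Delta (payoff 20); vs Delta: Beta (payoff 12); vs Epsilon: Epsilon (payoff 20).
Player B's best responses — vs Alpha: Alpha (payoff 19); vs Beta: Alpha (payoff 16); vs Gamma: Epsilon (payoff 18); vs Delta: Epsilon (payoff 16); vs Epsilon: Delta (payoff 19).
The only mutual best response is (Beta, Alpha); neither player gains by switching there.

(Beta, Alpha)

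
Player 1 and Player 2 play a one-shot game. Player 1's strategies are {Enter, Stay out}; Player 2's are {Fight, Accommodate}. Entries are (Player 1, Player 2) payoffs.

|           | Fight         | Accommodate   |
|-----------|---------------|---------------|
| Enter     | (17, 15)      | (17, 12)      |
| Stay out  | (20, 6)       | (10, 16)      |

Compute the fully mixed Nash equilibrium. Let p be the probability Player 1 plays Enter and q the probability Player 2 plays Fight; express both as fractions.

p = 10/13, q = 7/10

In a mixed NE each player is indifferent between their pure strategies, so the opponent's mix sets the indifference.
Player 2 indifferent between Fight and Accommodate: p·15 + (1−p)·6 = p·12 + (1−p)·16 ⟹ 6 + 9p = 16 + (-4)p ⟹ p = 10/13.
Player 1 indifferent between Enter and Stay out: q·17 + (1−q)·17 = q·20 + (1−q)·10 ⟹ 17 + 0q = 10 + 10q ⟹ q = 7/10.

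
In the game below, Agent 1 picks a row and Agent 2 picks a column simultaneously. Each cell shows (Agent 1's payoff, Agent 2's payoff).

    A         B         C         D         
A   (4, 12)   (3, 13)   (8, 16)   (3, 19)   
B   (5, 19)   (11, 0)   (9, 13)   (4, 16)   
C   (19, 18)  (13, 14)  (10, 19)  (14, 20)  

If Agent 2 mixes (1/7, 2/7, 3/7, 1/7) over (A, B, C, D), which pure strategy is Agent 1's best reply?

Compute Agent 1's expected payoff from each pure strategy against the given mix.
A: (1/7)·4 + (2/7)·3 + (3/7)·8 + (1/7)·3 = 37/7
B: (1/7)·5 + (2/7)·11 + (3/7)·9 + (1/7)·4 = 58/7
C: (1/7)·19 + (2/7)·13 + (3/7)·10 + (1/7)·14 = 89/7
Highest expected payoff is 89/7, from C.

C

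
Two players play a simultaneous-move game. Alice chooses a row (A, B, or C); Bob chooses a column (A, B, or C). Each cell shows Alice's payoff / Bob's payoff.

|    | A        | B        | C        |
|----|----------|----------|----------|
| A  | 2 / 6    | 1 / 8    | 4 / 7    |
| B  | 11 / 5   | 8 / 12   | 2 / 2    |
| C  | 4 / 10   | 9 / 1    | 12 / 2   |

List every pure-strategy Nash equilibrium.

A profile is a Nash equilibrium when each player is best-responding to the other.
Alice's best responses — vs A: B (payoff 11); vs B: C (payoff 9); vs C: C (payoff 12).
Bob's best responses — vs A: B (payoff 8); vs B: B (payoff 12); vs C: A (payoff 10).
No cell has both players best-responding. For instance, Alice's best reply to B is C, but against C Bob prefers A over B.

No pure-strategy Nash equilibrium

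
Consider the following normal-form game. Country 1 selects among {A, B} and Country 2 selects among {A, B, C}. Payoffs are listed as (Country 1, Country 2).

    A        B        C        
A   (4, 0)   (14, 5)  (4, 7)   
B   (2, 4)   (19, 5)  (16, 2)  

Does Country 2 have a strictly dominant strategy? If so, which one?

A strategy is strictly dominant if it gives Country 2 a strictly higher payoff than every other strategy, against every choice by the opponent.
A is not dominant: against A, B gives 5 > 0.
B is not dominant: against A, C gives 7 > 5.
C is not dominant: against B, A gives 4 > 2.
No single strategy is best against every opponent action.

No strictly dominant strategy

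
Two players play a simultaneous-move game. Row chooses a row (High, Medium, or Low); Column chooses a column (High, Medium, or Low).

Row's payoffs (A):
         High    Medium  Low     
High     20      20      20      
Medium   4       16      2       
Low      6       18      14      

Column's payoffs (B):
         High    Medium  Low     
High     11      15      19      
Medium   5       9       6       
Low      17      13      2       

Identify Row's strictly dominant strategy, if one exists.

A strategy is strictly dominant if it gives Row a strictly higher payoff than every other strategy, against every choice by the opponent.
High strictly dominates: vs High: 20 > each of {4, 6}; vs Medium: 20 > each of {16, 18}; vs Low: 20 > each of {2, 14}.

High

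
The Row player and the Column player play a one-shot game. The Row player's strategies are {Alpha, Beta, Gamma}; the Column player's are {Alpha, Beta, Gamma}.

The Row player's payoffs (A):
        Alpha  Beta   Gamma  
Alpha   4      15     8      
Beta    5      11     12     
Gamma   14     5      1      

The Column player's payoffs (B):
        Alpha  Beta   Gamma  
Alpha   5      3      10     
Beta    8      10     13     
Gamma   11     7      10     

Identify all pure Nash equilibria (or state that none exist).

A profile is a Nash equilibrium when each player is best-responding to the other.
The Row player's best responses — vs Alpha: Gamma (payoff 14); vs Beta: Alpha (payoff 15); vs Gamma: Beta (payoff 12).
The Column player's best responses — vs Alpha: Gamma (payoff 10); vs Beta: Gamma (payoff 13); vs Gamma: Alpha (payoff 11).
Mutual best responses occur at (Beta, Gamma) and (Gamma, Alpha); at each, neither player gains by switching.

(Beta, Gamma) and (Gamma, Alpha)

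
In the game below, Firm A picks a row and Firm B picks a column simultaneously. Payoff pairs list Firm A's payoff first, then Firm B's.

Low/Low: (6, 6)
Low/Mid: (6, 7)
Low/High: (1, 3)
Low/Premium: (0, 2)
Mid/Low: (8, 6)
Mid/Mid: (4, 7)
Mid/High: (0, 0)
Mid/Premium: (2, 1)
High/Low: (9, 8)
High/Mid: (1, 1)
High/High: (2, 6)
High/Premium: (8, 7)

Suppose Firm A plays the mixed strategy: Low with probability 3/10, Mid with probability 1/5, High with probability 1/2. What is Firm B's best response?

Compute Firm B's expected payoff from each pure strategy against the given mix.
Low: (3/10)·6 + (1/5)·6 + (1/2)·8 = 7
Mid: (3/10)·7 + (1/5)·7 + (1/2)·1 = 4
High: (3/10)·3 + (1/5)·0 + (1/2)·6 = 39/10
Premium: (3/10)·2 + (1/5)·1 + (1/2)·7 = 43/10
Highest expected payoff is 7, from Low.

Low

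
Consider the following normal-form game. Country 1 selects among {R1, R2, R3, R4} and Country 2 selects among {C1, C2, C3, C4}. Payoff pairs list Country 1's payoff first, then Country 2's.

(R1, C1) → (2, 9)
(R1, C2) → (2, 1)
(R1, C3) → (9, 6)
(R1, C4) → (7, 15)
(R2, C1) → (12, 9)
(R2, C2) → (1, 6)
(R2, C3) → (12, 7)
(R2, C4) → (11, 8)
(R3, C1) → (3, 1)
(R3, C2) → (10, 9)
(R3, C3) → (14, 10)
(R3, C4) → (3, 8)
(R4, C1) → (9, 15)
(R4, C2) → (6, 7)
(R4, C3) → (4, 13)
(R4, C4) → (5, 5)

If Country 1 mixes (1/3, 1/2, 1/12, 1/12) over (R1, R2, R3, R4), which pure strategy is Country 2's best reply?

C4

Compute Country 2's expected payoff from each pure strategy against the given mix.
C1: (1/3)·9 + (1/2)·9 + (1/12)·1 + (1/12)·15 = 53/6
C2: (1/3)·1 + (1/2)·6 + (1/12)·9 + (1/12)·7 = 14/3
C3: (1/3)·6 + (1/2)·7 + (1/12)·10 + (1/12)·13 = 89/12
C4: (1/3)·15 + (1/2)·8 + (1/12)·8 + (1/12)·5 = 121/12
Highest expected payoff is 121/12, from C4.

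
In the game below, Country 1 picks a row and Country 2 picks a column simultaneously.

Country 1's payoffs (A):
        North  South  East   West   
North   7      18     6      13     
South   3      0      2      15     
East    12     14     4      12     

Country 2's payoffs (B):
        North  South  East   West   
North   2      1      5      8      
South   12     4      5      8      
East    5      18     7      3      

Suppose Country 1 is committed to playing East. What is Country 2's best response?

With Country 1 fixed at East, Country 2's payoffs are: North → 5, South → 18, East → 7, West → 3.
The maximum is 18, achieved by South.

South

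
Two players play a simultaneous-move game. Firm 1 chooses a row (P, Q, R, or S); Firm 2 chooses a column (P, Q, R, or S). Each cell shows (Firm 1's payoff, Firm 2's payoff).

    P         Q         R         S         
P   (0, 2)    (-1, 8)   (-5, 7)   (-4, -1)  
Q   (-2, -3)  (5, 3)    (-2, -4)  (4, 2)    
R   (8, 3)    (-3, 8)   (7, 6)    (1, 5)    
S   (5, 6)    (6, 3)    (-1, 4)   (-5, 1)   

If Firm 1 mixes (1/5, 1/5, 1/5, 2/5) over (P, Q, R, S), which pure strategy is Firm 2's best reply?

Compute Firm 2's expected payoff from each pure strategy against the given mix.
P: (1/5)·2 + (1/5)·(-3) + (1/5)·3 + (2/5)·6 = 14/5
Q: (1/5)·8 + (1/5)·3 + (1/5)·8 + (2/5)·3 = 5
R: (1/5)·7 + (1/5)·(-4) + (1/5)·6 + (2/5)·4 = 17/5
S: (1/5)·(-1) + (1/5)·2 + (1/5)·5 + (2/5)·1 = 8/5
Highest expected payoff is 5, from Q.

Q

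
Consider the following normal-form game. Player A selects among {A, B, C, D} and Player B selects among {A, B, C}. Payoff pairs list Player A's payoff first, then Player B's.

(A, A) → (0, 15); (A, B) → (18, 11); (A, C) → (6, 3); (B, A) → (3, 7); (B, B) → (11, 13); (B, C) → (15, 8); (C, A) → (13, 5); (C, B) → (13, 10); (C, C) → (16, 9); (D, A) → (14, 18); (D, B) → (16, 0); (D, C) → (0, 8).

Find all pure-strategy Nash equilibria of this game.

Find each player's best response to every opponent strategy; NE are the intersections.
Player A's best responses — vs A: D (payoff 14); vs B: A (payoff 18); vs C: C (payoff 16).
Player B's best responses — vs A: A (payoff 15); vs B: B (payoff 13); vs C: B (payoff 10); vs D: A (payoff 18).
The only mutual best response is (D, A); neither player gains by switching there.

(D, A)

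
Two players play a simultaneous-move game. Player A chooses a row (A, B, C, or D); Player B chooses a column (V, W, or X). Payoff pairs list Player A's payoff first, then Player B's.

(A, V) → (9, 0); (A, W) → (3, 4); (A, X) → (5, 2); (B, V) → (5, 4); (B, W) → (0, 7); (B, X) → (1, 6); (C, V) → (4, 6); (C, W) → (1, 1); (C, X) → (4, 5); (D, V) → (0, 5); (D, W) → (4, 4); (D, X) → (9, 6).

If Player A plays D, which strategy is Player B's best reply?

X

With Player A fixed at D, Player B's payoffs are: V → 5, W → 4, X → 6.
The maximum is 6, achieved by X.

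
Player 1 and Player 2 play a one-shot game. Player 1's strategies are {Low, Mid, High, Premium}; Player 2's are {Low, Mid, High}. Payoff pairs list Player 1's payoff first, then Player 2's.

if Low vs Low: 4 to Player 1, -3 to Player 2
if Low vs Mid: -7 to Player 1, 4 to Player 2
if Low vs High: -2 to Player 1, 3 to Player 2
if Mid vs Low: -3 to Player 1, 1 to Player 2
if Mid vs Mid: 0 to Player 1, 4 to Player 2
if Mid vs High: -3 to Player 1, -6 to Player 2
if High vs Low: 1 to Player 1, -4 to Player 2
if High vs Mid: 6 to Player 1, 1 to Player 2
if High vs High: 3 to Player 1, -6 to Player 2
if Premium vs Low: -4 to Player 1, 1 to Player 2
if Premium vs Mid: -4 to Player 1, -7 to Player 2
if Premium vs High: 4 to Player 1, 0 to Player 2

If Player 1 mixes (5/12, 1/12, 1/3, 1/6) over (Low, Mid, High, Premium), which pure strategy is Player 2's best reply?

Player 2's best reply maximizes expected payoff against the mix.
Low: (5/12)·(-3) + (1/12)·1 + (1/3)·(-4) + (1/6)·1 = -7/3
Mid: (5/12)·4 + (1/12)·4 + (1/3)·1 + (1/6)·(-7) = 7/6
High: (5/12)·3 + (1/12)·(-6) + (1/3)·(-6) + (1/6)·0 = -5/4
Highest expected payoff is 7/6, from Mid.

Mid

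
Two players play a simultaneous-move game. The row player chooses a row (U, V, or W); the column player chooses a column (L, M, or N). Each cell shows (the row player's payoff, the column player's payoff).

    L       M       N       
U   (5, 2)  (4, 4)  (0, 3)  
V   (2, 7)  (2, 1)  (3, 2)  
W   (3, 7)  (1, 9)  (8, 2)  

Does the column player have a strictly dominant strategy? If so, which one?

No strictly dominant strategy

Check whether one of the column player's strategies beats all alternatives regardless of what the opponent does.
L is not dominant: against U, M gives 4 > 2.
M is not dominant: against V, L gives 7 > 1.
N is not dominant: against U, M gives 4 > 3.
No single strategy is best against every opponent action.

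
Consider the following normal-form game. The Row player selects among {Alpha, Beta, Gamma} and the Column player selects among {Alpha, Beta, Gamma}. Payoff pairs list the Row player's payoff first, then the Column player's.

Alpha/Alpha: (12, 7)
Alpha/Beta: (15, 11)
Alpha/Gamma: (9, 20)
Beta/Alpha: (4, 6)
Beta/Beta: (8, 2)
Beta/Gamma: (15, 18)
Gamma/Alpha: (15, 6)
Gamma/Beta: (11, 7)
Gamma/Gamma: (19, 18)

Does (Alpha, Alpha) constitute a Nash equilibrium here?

Holding the Column player at Alpha: the Row player gets 12 from Alpha but could get 15 by switching to Gamma. The Row player has a profitable deviation.

No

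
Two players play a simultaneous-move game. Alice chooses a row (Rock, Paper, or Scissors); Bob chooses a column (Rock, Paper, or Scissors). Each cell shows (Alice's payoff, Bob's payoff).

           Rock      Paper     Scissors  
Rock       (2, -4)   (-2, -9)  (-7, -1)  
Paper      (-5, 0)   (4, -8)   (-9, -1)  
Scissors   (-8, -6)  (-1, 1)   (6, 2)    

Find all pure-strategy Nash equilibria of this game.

A profile is a Nash equilibrium when each player is best-responding to the other.
Alice's best responses — vs Rock: Rock (payoff 2); vs Paper: Paper (payoff 4); vs Scissors: Scissors (payoff 6).
Bob's best responses — vs Rock: Scissors (payoff -1); vs Paper: Rock (payoff 0); vs Scissors: Scissors (payoff 2).
The only mutual best response is (Scissors, Scissors); neither player gains by switching there.

(Scissors, Scissors)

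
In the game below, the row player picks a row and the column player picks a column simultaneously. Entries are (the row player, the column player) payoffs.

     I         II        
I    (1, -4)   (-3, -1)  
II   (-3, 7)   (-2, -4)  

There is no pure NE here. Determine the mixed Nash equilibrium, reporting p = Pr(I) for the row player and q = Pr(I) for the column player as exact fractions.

p = 11/14, q = 1/5

In a mixed NE each player is indifferent between their pure strategies, so the opponent's mix sets the indifference.
The column player indifferent between I and II: p·(-4) + (1−p)·7 = p·(-1) + (1−p)·(-4) ⟹ 7 + (-11)p = (-4) + 3p ⟹ p = 11/14.
The row player indifferent between I and II: q·1 + (1−q)·(-3) = q·(-3) + (1−q)·(-2) ⟹ (-3) + 4q = (-2) + (-1)q ⟹ q = 1/5.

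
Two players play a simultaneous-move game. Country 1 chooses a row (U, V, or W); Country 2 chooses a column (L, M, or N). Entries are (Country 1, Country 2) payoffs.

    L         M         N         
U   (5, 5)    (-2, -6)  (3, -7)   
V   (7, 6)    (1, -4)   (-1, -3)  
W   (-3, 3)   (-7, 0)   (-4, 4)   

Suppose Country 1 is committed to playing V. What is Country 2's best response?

With Country 1 fixed at V, Country 2's payoffs are: L → 6, M → -4, N → -3.
The maximum is 6, achieved by L.

L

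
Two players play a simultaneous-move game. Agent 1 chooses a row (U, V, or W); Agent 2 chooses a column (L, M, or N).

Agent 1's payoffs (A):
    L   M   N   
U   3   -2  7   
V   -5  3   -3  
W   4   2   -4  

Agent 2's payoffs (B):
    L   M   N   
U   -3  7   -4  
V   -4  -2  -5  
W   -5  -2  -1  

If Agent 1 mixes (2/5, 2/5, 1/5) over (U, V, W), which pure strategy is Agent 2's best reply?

Compute Agent 2's expected payoff from each pure strategy against the given mix.
L: (2/5)·(-3) + (2/5)·(-4) + (1/5)·(-5) = -19/5
M: (2/5)·7 + (2/5)·(-2) + (1/5)·(-2) = 8/5
N: (2/5)·(-4) + (2/5)·(-5) + (1/5)·(-1) = -19/5
Highest expected payoff is 8/5, from M.

M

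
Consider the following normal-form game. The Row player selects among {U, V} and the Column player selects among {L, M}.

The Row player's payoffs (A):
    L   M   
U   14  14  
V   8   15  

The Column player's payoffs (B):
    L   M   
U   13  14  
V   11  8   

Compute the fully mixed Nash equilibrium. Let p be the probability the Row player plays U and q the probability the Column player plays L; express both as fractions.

Each player's mixing probability is pinned down by making the *other* player indifferent.
The Column player indifferent between L and M: p·13 + (1−p)·11 = p·14 + (1−p)·8 ⟹ 11 + 2p = 8 + 6p ⟹ p = 3/4.
The Row player indifferent between U and V: q·14 + (1−q)·14 = q·8 + (1−q)·15 ⟹ 14 + 0q = 15 + (-7)q ⟹ q = 1/7.

p = 3/4, q = 1/7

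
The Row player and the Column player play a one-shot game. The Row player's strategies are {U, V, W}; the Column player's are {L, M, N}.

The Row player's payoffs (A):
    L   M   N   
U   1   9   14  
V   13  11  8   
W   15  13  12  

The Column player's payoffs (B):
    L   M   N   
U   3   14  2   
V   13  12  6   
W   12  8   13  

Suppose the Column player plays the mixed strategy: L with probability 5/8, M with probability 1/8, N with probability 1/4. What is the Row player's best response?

The Row player's best reply maximizes expected payoff against the mix.
U: (5/8)·1 + (1/8)·9 + (1/4)·14 = 21/4
V: (5/8)·13 + (1/8)·11 + (1/4)·8 = 23/2
W: (5/8)·15 + (1/8)·13 + (1/4)·12 = 14
Highest expected payoff is 14, from W.

W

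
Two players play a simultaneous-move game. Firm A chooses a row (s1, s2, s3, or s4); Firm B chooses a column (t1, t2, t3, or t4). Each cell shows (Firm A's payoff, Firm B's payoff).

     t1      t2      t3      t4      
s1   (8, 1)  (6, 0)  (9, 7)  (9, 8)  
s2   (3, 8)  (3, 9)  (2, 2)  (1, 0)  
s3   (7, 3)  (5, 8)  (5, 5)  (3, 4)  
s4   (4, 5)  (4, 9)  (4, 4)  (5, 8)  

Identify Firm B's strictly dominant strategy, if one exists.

No strictly dominant strategy

A strategy is strictly dominant if it gives Firm B a strictly higher payoff than every other strategy, against every choice by the opponent.
t1 is not dominant: against s1, t3 gives 7 > 1.
t2 is not dominant: against s1, t1 gives 1 > 0.
t3 is not dominant: against s1, t4 gives 8 > 7.
t4 is not dominant: against s2, t1 gives 8 > 0.
No single strategy is best against every opponent action.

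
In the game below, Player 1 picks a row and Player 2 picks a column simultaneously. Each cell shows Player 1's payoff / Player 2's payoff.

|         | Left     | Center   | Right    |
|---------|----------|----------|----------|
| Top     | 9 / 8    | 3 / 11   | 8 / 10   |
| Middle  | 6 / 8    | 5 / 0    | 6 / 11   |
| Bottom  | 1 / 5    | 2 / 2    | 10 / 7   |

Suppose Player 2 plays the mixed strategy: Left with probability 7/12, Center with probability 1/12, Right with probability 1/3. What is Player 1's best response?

Compute Player 1's expected payoff from each pure strategy against the given mix.
Top: (7/12)·9 + (1/12)·3 + (1/3)·8 = 49/6
Middle: (7/12)·6 + (1/12)·5 + (1/3)·6 = 71/12
Bottom: (7/12)·1 + (1/12)·2 + (1/3)·10 = 49/12
Highest expected payoff is 49/6, from Top.

Top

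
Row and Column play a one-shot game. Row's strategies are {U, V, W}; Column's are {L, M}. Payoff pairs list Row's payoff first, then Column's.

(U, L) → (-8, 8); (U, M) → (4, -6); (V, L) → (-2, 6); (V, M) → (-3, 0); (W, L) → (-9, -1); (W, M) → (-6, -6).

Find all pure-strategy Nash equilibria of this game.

(V, L)

Check mutual best responses: a cell is a NE iff neither player can gain by unilaterally deviating.
Row's best responses — vs L: V (payoff -2); vs M: U (payoff 4).
Column's best responses — vs U: L (payoff 8); vs V: L (payoff 6); vs W: L (payoff -1).
The only mutual best response is (V, L); neither player gains by switching there.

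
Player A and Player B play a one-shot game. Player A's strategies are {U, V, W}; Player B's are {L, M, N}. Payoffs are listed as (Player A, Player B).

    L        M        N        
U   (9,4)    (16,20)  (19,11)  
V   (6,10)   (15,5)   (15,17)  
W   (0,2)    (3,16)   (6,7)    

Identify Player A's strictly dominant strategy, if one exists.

Check whether one of Player A's strategies beats all alternatives regardless of what the opponent does.
U strictly dominates: vs L: 9 > each of {6, 0}; vs M: 16 > each of {15, 3}; vs N: 19 > each of {15, 6}.

U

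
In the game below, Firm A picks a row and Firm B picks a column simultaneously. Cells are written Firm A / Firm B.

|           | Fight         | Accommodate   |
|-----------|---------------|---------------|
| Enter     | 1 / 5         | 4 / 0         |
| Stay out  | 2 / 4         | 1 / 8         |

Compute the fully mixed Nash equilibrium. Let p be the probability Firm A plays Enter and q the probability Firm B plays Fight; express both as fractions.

Each player's mixing probability is pinned down by making the *other* player indifferent.
Firm B indifferent between Fight and Accommodate: p·5 + (1−p)·4 = p·0 + (1−p)·8 ⟹ 4 + 1p = 8 + (-8)p ⟹ p = 4/9.
Firm A indifferent between Enter and Stay out: q·1 + (1−q)·4 = q·2 + (1−q)·1 ⟹ 4 + (-3)q = 1 + 1q ⟹ q = 3/4.

p = 4/9, q = 3/4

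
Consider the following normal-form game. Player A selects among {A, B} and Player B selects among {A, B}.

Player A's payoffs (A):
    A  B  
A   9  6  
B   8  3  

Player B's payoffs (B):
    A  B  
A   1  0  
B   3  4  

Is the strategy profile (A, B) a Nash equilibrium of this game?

No

Holding Player B at B: Player A gets 6 from A, versus 3 from B. No profitable deviation for Player A.
Holding Player A at A: Player B gets 0 from B but could get 1 by switching to A. Player B has a profitable deviation.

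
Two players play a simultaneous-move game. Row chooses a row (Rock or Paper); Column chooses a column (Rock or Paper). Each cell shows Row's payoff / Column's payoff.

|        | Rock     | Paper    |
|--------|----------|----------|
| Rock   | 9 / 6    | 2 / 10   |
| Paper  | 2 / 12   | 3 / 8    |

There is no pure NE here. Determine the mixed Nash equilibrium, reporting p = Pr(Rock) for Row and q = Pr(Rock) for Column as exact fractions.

p = 1/2, q = 1/8

In a mixed NE each player is indifferent between their pure strategies, so the opponent's mix sets the indifference.
Column indifferent between Rock and Paper: p·6 + (1−p)·12 = p·10 + (1−p)·8 ⟹ 12 + (-6)p = 8 + 2p ⟹ p = 1/2.
Row indifferent between Rock and Paper: q·9 + (1−q)·2 = q·2 + (1−q)·3 ⟹ 2 + 7q = 3 + (-1)q ⟹ q = 1/8.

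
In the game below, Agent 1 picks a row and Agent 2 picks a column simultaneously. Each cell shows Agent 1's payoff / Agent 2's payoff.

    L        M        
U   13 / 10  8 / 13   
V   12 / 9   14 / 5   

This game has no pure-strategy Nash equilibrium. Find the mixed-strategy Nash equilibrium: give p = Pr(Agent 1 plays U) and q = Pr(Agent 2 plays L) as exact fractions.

p = 4/7, q = 6/7

Each player's mixing probability is pinned down by making the *other* player indifferent.
Agent 2 indifferent between L and M: p·10 + (1−p)·9 = p·13 + (1−p)·5 ⟹ 9 + 1p = 5 + 8p ⟹ p = 4/7.
Agent 1 indifferent between U and V: q·13 + (1−q)·8 = q·12 + (1−q)·14 ⟹ 8 + 5q = 14 + (-2)q ⟹ q = 6/7.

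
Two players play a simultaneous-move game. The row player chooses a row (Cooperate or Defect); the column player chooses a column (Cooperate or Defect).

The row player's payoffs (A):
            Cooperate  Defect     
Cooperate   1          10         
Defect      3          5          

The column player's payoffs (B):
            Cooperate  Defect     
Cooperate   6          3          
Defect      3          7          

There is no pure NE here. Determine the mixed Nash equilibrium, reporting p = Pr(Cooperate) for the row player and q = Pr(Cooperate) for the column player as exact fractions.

In a mixed NE each player is indifferent between their pure strategies, so the opponent's mix sets the indifference.
The column player indifferent between Cooperate and Defect: p·6 + (1−p)·3 = p·3 + (1−p)·7 ⟹ 3 + 3p = 7 + (-4)p ⟹ p = 4/7.
The row player indifferent between Cooperate and Defect: q·1 + (1−q)·10 = q·3 + (1−q)·5 ⟹ 10 + (-9)q = 5 + (-2)q ⟹ q = 5/7.

p = 4/7, q = 5/7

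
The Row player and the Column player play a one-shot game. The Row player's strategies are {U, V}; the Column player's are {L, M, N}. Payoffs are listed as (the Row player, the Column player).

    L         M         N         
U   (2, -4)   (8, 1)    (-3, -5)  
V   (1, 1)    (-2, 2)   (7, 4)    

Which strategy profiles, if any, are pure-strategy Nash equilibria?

(U, M) and (V, N)

A profile is a Nash equilibrium when each player is best-responding to the other.
The Row player's best responses — vs L: U (payoff 2); vs M: U (payoff 8); vs N: V (payoff 7).
The Column player's best responses — vs U: M (payoff 1); vs V: N (payoff 4).
Mutual best responses occur at (U, M) and (V, N); at each, neither player gains by switching.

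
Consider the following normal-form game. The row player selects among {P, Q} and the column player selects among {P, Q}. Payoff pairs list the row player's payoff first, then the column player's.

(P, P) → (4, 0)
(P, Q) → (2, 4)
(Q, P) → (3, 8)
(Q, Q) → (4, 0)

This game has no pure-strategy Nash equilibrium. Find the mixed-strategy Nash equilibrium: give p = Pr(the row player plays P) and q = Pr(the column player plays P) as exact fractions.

p = 2/3, q = 2/3

In a mixed NE each player is indifferent between their pure strategies, so the opponent's mix sets the indifference.
The column player indifferent between P and Q: p·0 + (1−p)·8 = p·4 + (1−p)·0 ⟹ 8 + (-8)p = 0 + 4p ⟹ p = 2/3.
The row player indifferent between P and Q: q·4 + (1−q)·2 = q·3 + (1−q)·4 ⟹ 2 + 2q = 4 + (-1)q ⟹ q = 2/3.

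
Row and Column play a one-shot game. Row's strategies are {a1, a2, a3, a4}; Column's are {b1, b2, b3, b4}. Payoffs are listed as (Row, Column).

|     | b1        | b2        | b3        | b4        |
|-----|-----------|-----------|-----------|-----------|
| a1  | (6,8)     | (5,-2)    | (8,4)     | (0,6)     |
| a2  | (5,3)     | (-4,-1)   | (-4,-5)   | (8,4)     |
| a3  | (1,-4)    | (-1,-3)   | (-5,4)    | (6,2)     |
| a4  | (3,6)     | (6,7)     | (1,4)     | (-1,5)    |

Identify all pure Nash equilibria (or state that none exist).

(a1, b1), (a2, b4), and (a4, b2)

A profile is a Nash equilibrium when each player is best-responding to the other.
Row's best responses — vs b1: a1 (payoff 6); vs b2: a4 (payoff 6); vs b3: a1 (payoff 8); vs b4: a2 (payoff 8).
Column's best responses — vs a1: b1 (payoff 8); vs a2: b4 (payoff 4); vs a3: b3 (payoff 4); vs a4: b2 (payoff 7).
Mutual best responses occur at (a1, b1), (a2, b4), and (a4, b2); at each, neither player gains by switching.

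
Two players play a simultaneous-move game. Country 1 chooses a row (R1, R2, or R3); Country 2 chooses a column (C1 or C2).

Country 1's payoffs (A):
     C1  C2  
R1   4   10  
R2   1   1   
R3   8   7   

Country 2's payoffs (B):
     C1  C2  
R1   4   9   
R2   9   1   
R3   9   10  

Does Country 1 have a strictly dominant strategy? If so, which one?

Check whether one of Country 1's strategies beats all alternatives regardless of what the opponent does.
R1 is not dominant: against C1, R3 gives 8 > 4.
R2 is not dominant: against C1, R1 gives 4 > 1.
R3 is not dominant: against C2, R1 gives 10 > 7.
No single strategy is best against every opponent action.

No strictly dominant strategy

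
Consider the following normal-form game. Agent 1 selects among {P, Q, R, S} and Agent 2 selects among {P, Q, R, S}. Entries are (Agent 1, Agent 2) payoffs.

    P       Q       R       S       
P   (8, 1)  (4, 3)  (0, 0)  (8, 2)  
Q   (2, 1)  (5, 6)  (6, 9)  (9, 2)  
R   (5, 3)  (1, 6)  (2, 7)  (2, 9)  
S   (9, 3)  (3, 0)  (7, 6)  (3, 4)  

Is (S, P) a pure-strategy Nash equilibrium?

Holding Agent 2 at P: Agent 1 gets 9 from S, versus 8 from P, 2 from Q, 5 from R. No profitable deviation for Agent 1.
Holding Agent 1 at S: Agent 2 gets 3 from P but could get 6 by switching to R. Agent 2 has a profitable deviation.

No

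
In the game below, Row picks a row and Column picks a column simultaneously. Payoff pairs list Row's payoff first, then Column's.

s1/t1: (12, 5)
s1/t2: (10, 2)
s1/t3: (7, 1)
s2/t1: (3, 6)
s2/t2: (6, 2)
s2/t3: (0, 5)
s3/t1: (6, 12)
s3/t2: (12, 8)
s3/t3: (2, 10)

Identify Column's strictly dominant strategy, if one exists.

A strategy is strictly dominant if it gives Column a strictly higher payoff than every other strategy, against every choice by the opponent.
t1 strictly dominates: vs s1: 5 > each of {2, 1}; vs s2: 6 > each of {2, 5}; vs s3: 12 > each of {8, 10}.

t1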